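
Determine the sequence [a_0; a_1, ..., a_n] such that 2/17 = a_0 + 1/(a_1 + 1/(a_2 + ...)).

[0; 8, 2]

Run the Euclidean algorithm on 2 and 17; the successive quotients are the partial quotients a_0, a_1, ... (each step inverts the fractional part left over by the previous one):
  2 = 0*17 + 2, so a_0 = 0.
  17 = 8*2 + 1, so a_1 = 8.
  2 = 2*1 + 0, so a_2 = 2.
The remainder reaches 0 after 3 divisions, so the expansion has 3 partial quotients, read off in order.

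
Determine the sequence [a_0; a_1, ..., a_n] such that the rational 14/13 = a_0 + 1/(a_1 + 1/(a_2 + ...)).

[1; 13]

Run the Euclidean algorithm on 14 and 13; the successive quotients are the partial quotients a_0, a_1, ... (each step inverts the fractional part left over by the previous one):
  14 = 1*13 + 1, so a_0 = 1.
  13 = 13*1 + 0, so a_1 = 13.
The remainder reaches 0 after 2 divisions, so the expansion has 2 partial quotients, read off in order.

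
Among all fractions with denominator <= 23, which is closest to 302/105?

23/8

Expand x = 302/105 as a continued fraction with the Euclidean algorithm:
  302 = 2*105 + 92, so a_0 = 2.
  105 = 1*92 + 13, so a_1 = 1.
  92 = 7*13 + 1, so a_2 = 7.
  13 = 13*1 + 0, so a_3 = 13.
so x = [2; 1, 7, 13].
Convergents (p_i = a_i*p_{i-1} + p_{i-2}, q_i = a_i*q_{i-1} + q_{i-2} with p_{-2}=0, p_{-1}=1, q_{-2}=1, q_{-1}=0), until the denominator exceeds 23:
  i=0: a_0=2, p_0 = 2*1 + 0 = 2, q_0 = 2*0 + 1 = 1.
  i=1: a_1=1, p_1 = 1*2 + 1 = 3, q_1 = 1*1 + 0 = 1.
  i=2: a_2=7, p_2 = 7*3 + 2 = 23, q_2 = 7*1 + 1 = 8.
  i=3: a_3=13, p_3 = 13*23 + 3 = 302, q_3 = 13*8 + 1 = 105.
q_3 = 105 > 23, so the last convergent with denominator <= 23 is p_2/q_2 = 23/8.
The closest fraction with denominator <= 23 is either p_2/q_2 or the intermediate fraction (k*p_2 + p_1)/(k*q_2 + q_1) with the largest k >= 1 whose denominator stays <= 23; these approach x as k grows, and every other convergent or intermediate fraction in range is farther away.
Largest k: floor((23 - q_1)/q_2) = floor((23 - 1)/8) = 2.
That gives (2*23 + 3)/(2*8 + 1) = 49/17.
Compare the errors: |x - 23/8| = |302*8 - 23*105|/(105*8) = 1/840, and |x - 49/17| = |302*17 - 49*105|/(105*17) = 11/1785.
Cross-multiplying, 1*1785 = 1785 < 9240 = 11*840, so 1/840 is smaller: the convergent 23/8 is closer to x than 49/17.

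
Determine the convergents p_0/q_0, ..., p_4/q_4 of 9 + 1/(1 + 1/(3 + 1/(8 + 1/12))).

Using the convergent recurrence p_i = a_i*p_{i-1} + p_{i-2}, q_i = a_i*q_{i-1} + q_{i-2} with p_{-2}=0, p_{-1}=1, q_{-2}=1, q_{-1}=0:
  i=0: a_0=9, p_0 = 9*1 + 0 = 9, q_0 = 9*0 + 1 = 1.
  i=1: a_1=1, p_1 = 1*9 + 1 = 10, q_1 = 1*1 + 0 = 1.
  i=2: a_2=3, p_2 = 3*10 + 9 = 39, q_2 = 3*1 + 1 = 4.
  i=3: a_3=8, p_3 = 8*39 + 10 = 322, q_3 = 8*4 + 1 = 33.
  i=4: a_4=12, p_4 = 12*322 + 39 = 3903, q_4 = 12*33 + 4 = 400.

9/1, 10/1, 39/4, 322/33, 3903/400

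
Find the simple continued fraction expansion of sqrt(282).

Write x_i = (sqrt(282) + m_i)/d_i with (m_0, d_0) = (0, 1). a_0 = floor(sqrt(282)) = 16, since 16^2 = 256 <= 282 < 289 = 17^2.
Iterate m_{i+1} = d_i*a_i - m_i, d_{i+1} = (282 - m_{i+1}^2)/d_i, a_{i+1} = floor((a_0 + m_{i+1})/d_{i+1}):
  m_1 = 1*16 - 0 = 16, d_1 = (282 - 16^2)/1 = 26/1 = 26, a_1 = floor((16 + 16)/26) = 1.
  m_2 = 26*1 - 16 = 10, d_2 = (282 - 10^2)/26 = 182/26 = 7, a_2 = floor((16 + 10)/7) = 3.
  m_3 = 7*3 - 10 = 11, d_3 = (282 - 11^2)/7 = 161/7 = 23, a_3 = floor((16 + 11)/23) = 1.
  m_4 = 23*1 - 11 = 12, d_4 = (282 - 12^2)/23 = 138/23 = 6, a_4 = floor((16 + 12)/6) = 4.
  m_5 = 6*4 - 12 = 12, d_5 = (282 - 12^2)/6 = 138/6 = 23, a_5 = floor((16 + 12)/23) = 1.
  m_6 = 23*1 - 12 = 11, d_6 = (282 - 11^2)/23 = 161/23 = 7, a_6 = floor((16 + 11)/7) = 3.
  m_7 = 7*3 - 11 = 10, d_7 = (282 - 10^2)/7 = 182/7 = 26, a_7 = floor((16 + 10)/26) = 1.
  m_8 = 26*1 - 10 = 16, d_8 = (282 - 16^2)/26 = 26/26 = 1, a_8 = floor((16 + 16)/1) = 32.
  m_9 = 1*32 - 16 = 16, d_9 = (282 - 16^2)/1 = 26/1 = 26: (m_9, d_9) = (m_1, d_1) = (16, 26), so from here the quotients repeat a_1, ..., a_8; the period length is 8.
Hence the expansion of sqrt(282) is a_0 = 16 followed by the repeating block 1, 3, 1, 4, 1, 3, 1, 32 (period 8).

[16; (1, 3, 1, 4, 1, 3, 1, 32)]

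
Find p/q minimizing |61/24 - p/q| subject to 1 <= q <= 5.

5/2

Expand x = 61/24 as a continued fraction with the Euclidean algorithm:
  61 = 2*24 + 13, so a_0 = 2.
  24 = 1*13 + 11, so a_1 = 1.
  13 = 1*11 + 2, so a_2 = 1.
  11 = 5*2 + 1, so a_3 = 5.
  2 = 2*1 + 0, so a_4 = 2.
so x = [2; 1, 1, 5, 2].
Convergents (p_i = a_i*p_{i-1} + p_{i-2}, q_i = a_i*q_{i-1} + q_{i-2} with p_{-2}=0, p_{-1}=1, q_{-2}=1, q_{-1}=0), until the denominator exceeds 5:
  i=0: a_0=2, p_0 = 2*1 + 0 = 2, q_0 = 2*0 + 1 = 1.
  i=1: a_1=1, p_1 = 1*2 + 1 = 3, q_1 = 1*1 + 0 = 1.
  i=2: a_2=1, p_2 = 1*3 + 2 = 5, q_2 = 1*1 + 1 = 2.
  i=3: a_3=5, p_3 = 5*5 + 3 = 28, q_3 = 5*2 + 1 = 11.
q_3 = 11 > 5, so the last convergent with denominator <= 5 is p_2/q_2 = 5/2.
The closest fraction with denominator <= 5 is either p_2/q_2 or the intermediate fraction (k*p_2 + p_1)/(k*q_2 + q_1) with the largest k >= 1 whose denominator stays <= 5; these approach x as k grows, and every other convergent or intermediate fraction in range is farther away.
Largest k: floor((5 - q_1)/q_2) = floor((5 - 1)/2) = 2.
That gives (2*5 + 3)/(2*2 + 1) = 13/5.
Compare the errors: |x - 5/2| = |61*2 - 5*24|/(24*2) = 2/48, and |x - 13/5| = |61*5 - 13*24|/(24*5) = 7/120.
Cross-multiplying, 2*120 = 240 < 336 = 7*48, so 2/48 is smaller: the convergent 5/2 is closer to x than 13/5.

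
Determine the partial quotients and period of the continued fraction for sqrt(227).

Write x_i = (sqrt(227) + m_i)/d_i with (m_0, d_0) = (0, 1). a_0 = floor(sqrt(227)) = 15, since 15^2 = 225 <= 227 < 256 = 16^2.
Iterate m_{i+1} = d_i*a_i - m_i, d_{i+1} = (227 - m_{i+1}^2)/d_i, a_{i+1} = floor((a_0 + m_{i+1})/d_{i+1}):
  m_1 = 1*15 - 0 = 15, d_1 = (227 - 15^2)/1 = 2/1 = 2, a_1 = floor((15 + 15)/2) = 15.
  m_2 = 2*15 - 15 = 15, d_2 = (227 - 15^2)/2 = 2/2 = 1, a_2 = floor((15 + 15)/1) = 30.
  m_3 = 1*30 - 15 = 15, d_3 = (227 - 15^2)/1 = 2/1 = 2: (m_3, d_3) = (m_1, d_1) = (15, 2), so from here the quotients repeat a_1, a_2; the period length is 2.
Hence the expansion of sqrt(227) is a_0 = 15 followed by the repeating block 15, 30 (period 2).

[15; (15, 30)]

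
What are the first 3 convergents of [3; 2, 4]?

Using the convergent recurrence p_i = a_i*p_{i-1} + p_{i-2}, q_i = a_i*q_{i-1} + q_{i-2} with p_{-2}=0, p_{-1}=1, q_{-2}=1, q_{-1}=0:
  i=0: a_0=3, p_0 = 3*1 + 0 = 3, q_0 = 3*0 + 1 = 1.
  i=1: a_1=2, p_1 = 2*3 + 1 = 7, q_1 = 2*1 + 0 = 2.
  i=2: a_2=4, p_2 = 4*7 + 3 = 31, q_2 = 4*2 + 1 = 9.

3/1, 7/2, 31/9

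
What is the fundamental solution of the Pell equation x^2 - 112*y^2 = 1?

First expand sqrt(112) as a continued fraction. With x_i = (sqrt(112) + m_i)/d_i and (m_0, d_0) = (0, 1): a_0 = floor(sqrt(112)) = 10, since 10^2 = 100 <= 112 < 121 = 11^2.
Iterate m_{i+1} = d_i*a_i - m_i, d_{i+1} = (112 - m_{i+1}^2)/d_i, a_{i+1} = floor((a_0 + m_{i+1})/d_{i+1}):
  m_1 = 1*10 - 0 = 10, d_1 = (112 - 10^2)/1 = 12/1 = 12, a_1 = floor((10 + 10)/12) = 1.
  m_2 = 12*1 - 10 = 2, d_2 = (112 - 2^2)/12 = 108/12 = 9, a_2 = floor((10 + 2)/9) = 1.
  m_3 = 9*1 - 2 = 7, d_3 = (112 - 7^2)/9 = 63/9 = 7, a_3 = floor((10 + 7)/7) = 2.
  m_4 = 7*2 - 7 = 7, d_4 = (112 - 7^2)/7 = 63/7 = 9, a_4 = floor((10 + 7)/9) = 1.
  m_5 = 9*1 - 7 = 2, d_5 = (112 - 2^2)/9 = 108/9 = 12, a_5 = floor((10 + 2)/12) = 1.
  m_6 = 12*1 - 2 = 10, d_6 = (112 - 10^2)/12 = 12/12 = 1, a_6 = floor((10 + 10)/1) = 20.
  m_7 = 1*20 - 10 = 10, d_7 = (112 - 10^2)/1 = 12/1 = 12: (m_7, d_7) = (m_1, d_1) = (10, 12), so from here the quotients repeat a_1, ..., a_6; the period length is 6.
So sqrt(112) = [10; (1, 1, 2, 1, 1, 20)] with period length k = 6.
k is even, so the fundamental solution of x^2 - 112y^2 = 1 is (p_{k-1}, q_{k-1}) = (p_5, q_5); compute convergents through index 5.
Convergents (p_i = a_i*p_{i-1} + p_{i-2}, q_i = a_i*q_{i-1} + q_{i-2} with p_{-2}=0, p_{-1}=1, q_{-2}=1, q_{-1}=0):
  i=0: a_0=10, p_0 = 10*1 + 0 = 10, q_0 = 10*0 + 1 = 1.
  i=1: a_1=1, p_1 = 1*10 + 1 = 11, q_1 = 1*1 + 0 = 1.
  i=2: a_2=1, p_2 = 1*11 + 10 = 21, q_2 = 1*1 + 1 = 2.
  i=3: a_3=2, p_3 = 2*21 + 11 = 53, q_3 = 2*2 + 1 = 5.
  i=4: a_4=1, p_4 = 1*53 + 21 = 74, q_4 = 1*5 + 2 = 7.
  i=5: a_5=1, p_5 = 1*74 + 53 = 127, q_5 = 1*7 + 5 = 12.
Check: 127^2 - 112*12^2 = 16129 - 16128 = 1, so (x, y) = (127, 12) solves the equation, and by the theorem it is the least positive solution.

(x, y) = (127, 12)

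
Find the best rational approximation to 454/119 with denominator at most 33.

Expand x = 454/119 as a continued fraction with the Euclidean algorithm:
  454 = 3*119 + 97, so a_0 = 3.
  119 = 1*97 + 22, so a_1 = 1.
  97 = 4*22 + 9, so a_2 = 4.
  22 = 2*9 + 4, so a_3 = 2.
  9 = 2*4 + 1, so a_4 = 2.
  4 = 4*1 + 0, so a_5 = 4.
so x = [3; 1, 4, 2, 2, 4].
Convergents (p_i = a_i*p_{i-1} + p_{i-2}, q_i = a_i*q_{i-1} + q_{i-2} with p_{-2}=0, p_{-1}=1, q_{-2}=1, q_{-1}=0), until the denominator exceeds 33:
  i=0: a_0=3, p_0 = 3*1 + 0 = 3, q_0 = 3*0 + 1 = 1.
  i=1: a_1=1, p_1 = 1*3 + 1 = 4, q_1 = 1*1 + 0 = 1.
  i=2: a_2=4, p_2 = 4*4 + 3 = 19, q_2 = 4*1 + 1 = 5.
  i=3: a_3=2, p_3 = 2*19 + 4 = 42, q_3 = 2*5 + 1 = 11.
  i=4: a_4=2, p_4 = 2*42 + 19 = 103, q_4 = 2*11 + 5 = 27.
  i=5: a_5=4, p_5 = 4*103 + 42 = 454, q_5 = 4*27 + 11 = 119.
q_5 = 119 > 33, so the last convergent with denominator <= 33 is p_4/q_4 = 103/27.
The closest fraction with denominator <= 33 is either p_4/q_4 or the intermediate fraction (k*p_4 + p_3)/(k*q_4 + q_3) with the largest k >= 1 whose denominator stays <= 33; these approach x as k grows, and every other convergent or intermediate fraction in range is farther away.
Largest k: floor((33 - q_3)/q_4) = floor((33 - 11)/27) = 0.
Since k = 0, no intermediate fraction beyond p_4/q_4 has denominator <= 33, so the convergent 103/27 is the closest (its error is |454*27 - 103*119|/(119*27) = 1/3213).

103/27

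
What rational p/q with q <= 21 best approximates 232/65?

Expand x = 232/65 as a continued fraction with the Euclidean algorithm:
  232 = 3*65 + 37, so a_0 = 3.
  65 = 1*37 + 28, so a_1 = 1.
  37 = 1*28 + 9, so a_2 = 1.
  28 = 3*9 + 1, so a_3 = 3.
  9 = 9*1 + 0, so a_4 = 9.
so x = [3; 1, 1, 3, 9].
Convergents (p_i = a_i*p_{i-1} + p_{i-2}, q_i = a_i*q_{i-1} + q_{i-2} with p_{-2}=0, p_{-1}=1, q_{-2}=1, q_{-1}=0), until the denominator exceeds 21:
  i=0: a_0=3, p_0 = 3*1 + 0 = 3, q_0 = 3*0 + 1 = 1.
  i=1: a_1=1, p_1 = 1*3 + 1 = 4, q_1 = 1*1 + 0 = 1.
  i=2: a_2=1, p_2 = 1*4 + 3 = 7, q_2 = 1*1 + 1 = 2.
  i=3: a_3=3, p_3 = 3*7 + 4 = 25, q_3 = 3*2 + 1 = 7.
  i=4: a_4=9, p_4 = 9*25 + 7 = 232, q_4 = 9*7 + 2 = 65.
q_4 = 65 > 21, so the last convergent with denominator <= 21 is p_3/q_3 = 25/7.
The closest fraction with denominator <= 21 is either p_3/q_3 or the intermediate fraction (k*p_3 + p_2)/(k*q_3 + q_2) with the largest k >= 1 whose denominator stays <= 21; these approach x as k grows, and every other convergent or intermediate fraction in range is farther away.
Largest k: floor((21 - q_2)/q_3) = floor((21 - 2)/7) = 2.
That gives (2*25 + 7)/(2*7 + 2) = 57/16.
Compare the errors: |x - 25/7| = |232*7 - 25*65|/(65*7) = 1/455, and |x - 57/16| = |232*16 - 57*65|/(65*16) = 7/1040.
Cross-multiplying, 1*1040 = 1040 < 3185 = 7*455, so 1/455 is smaller: the convergent 25/7 is closer to x than 57/16.

25/7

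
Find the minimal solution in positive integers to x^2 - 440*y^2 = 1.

First expand sqrt(440) as a continued fraction. With x_i = (sqrt(440) + m_i)/d_i and (m_0, d_0) = (0, 1): a_0 = floor(sqrt(440)) = 20, since 20^2 = 400 <= 440 < 441 = 21^2.
Iterate m_{i+1} = d_i*a_i - m_i, d_{i+1} = (440 - m_{i+1}^2)/d_i, a_{i+1} = floor((a_0 + m_{i+1})/d_{i+1}):
  m_1 = 1*20 - 0 = 20, d_1 = (440 - 20^2)/1 = 40/1 = 40, a_1 = floor((20 + 20)/40) = 1.
  m_2 = 40*1 - 20 = 20, d_2 = (440 - 20^2)/40 = 40/40 = 1, a_2 = floor((20 + 20)/1) = 40.
  m_3 = 1*40 - 20 = 20, d_3 = (440 - 20^2)/1 = 40/1 = 40: (m_3, d_3) = (m_1, d_1) = (20, 40), so from here the quotients repeat a_1, a_2; the period length is 2.
So sqrt(440) = [20; (1, 40)] with period length k = 2.
k is even, so the fundamental solution of x^2 - 440y^2 = 1 is (p_{k-1}, q_{k-1}) = (p_1, q_1); compute convergents through index 1.
Convergents (p_i = a_i*p_{i-1} + p_{i-2}, q_i = a_i*q_{i-1} + q_{i-2} with p_{-2}=0, p_{-1}=1, q_{-2}=1, q_{-1}=0):
  i=0: a_0=20, p_0 = 20*1 + 0 = 20, q_0 = 20*0 + 1 = 1.
  i=1: a_1=1, p_1 = 1*20 + 1 = 21, q_1 = 1*1 + 0 = 1.
Check: 21^2 - 440*1^2 = 441 - 440 = 1, so (x, y) = (21, 1) solves the equation, and by the theorem it is the least positive solution.

(x, y) = (21, 1)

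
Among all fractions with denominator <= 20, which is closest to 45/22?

Expand x = 45/22 as a continued fraction with the Euclidean algorithm:
  45 = 2*22 + 1, so a_0 = 2.
  22 = 22*1 + 0, so a_1 = 22.
so x = [2; 22].
Convergents (p_i = a_i*p_{i-1} + p_{i-2}, q_i = a_i*q_{i-1} + q_{i-2} with p_{-2}=0, p_{-1}=1, q_{-2}=1, q_{-1}=0), until the denominator exceeds 20:
  i=0: a_0=2, p_0 = 2*1 + 0 = 2, q_0 = 2*0 + 1 = 1.
  i=1: a_1=22, p_1 = 22*2 + 1 = 45, q_1 = 22*1 + 0 = 22.
q_1 = 22 > 20, so the last convergent with denominator <= 20 is p_0/q_0 = 2/1.
The closest fraction with denominator <= 20 is either p_0/q_0 or the intermediate fraction (k*p_0 + p_{-1})/(k*q_0 + q_{-1}) with the largest k >= 1 whose denominator stays <= 20; these approach x as k grows, and every other convergent or intermediate fraction in range is farther away.
Largest k: floor((20 - q_{-1})/q_0) = floor((20 - 0)/1) = 20 (using the seeds p_{-1} = 1, q_{-1} = 0).
That gives (20*2 + 1)/(20*1 + 0) = 41/20.
Compare the errors: |x - 2/1| = |45*1 - 2*22|/(22*1) = 1/22, and |x - 41/20| = |45*20 - 41*22|/(22*20) = 2/440.
Cross-multiplying, 2*22 = 44 < 440 = 1*440, so 2/440 is smaller: the intermediate fraction 41/20 is closer to x than 2/1.

41/20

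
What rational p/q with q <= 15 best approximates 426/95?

9/2

Expand x = 426/95 as a continued fraction with the Euclidean algorithm:
  426 = 4*95 + 46, so a_0 = 4.
  95 = 2*46 + 3, so a_1 = 2.
  46 = 15*3 + 1, so a_2 = 15.
  3 = 3*1 + 0, so a_3 = 3.
so x = [4; 2, 15, 3].
Convergents (p_i = a_i*p_{i-1} + p_{i-2}, q_i = a_i*q_{i-1} + q_{i-2} with p_{-2}=0, p_{-1}=1, q_{-2}=1, q_{-1}=0), until the denominator exceeds 15:
  i=0: a_0=4, p_0 = 4*1 + 0 = 4, q_0 = 4*0 + 1 = 1.
  i=1: a_1=2, p_1 = 2*4 + 1 = 9, q_1 = 2*1 + 0 = 2.
  i=2: a_2=15, p_2 = 15*9 + 4 = 139, q_2 = 15*2 + 1 = 31.
q_2 = 31 > 15, so the last convergent with denominator <= 15 is p_1/q_1 = 9/2.
The closest fraction with denominator <= 15 is either p_1/q_1 or the intermediate fraction (k*p_1 + p_0)/(k*q_1 + q_0) with the largest k >= 1 whose denominator stays <= 15; these approach x as k grows, and every other convergent or intermediate fraction in range is farther away.
Largest k: floor((15 - q_0)/q_1) = floor((15 - 1)/2) = 7.
That gives (7*9 + 4)/(7*2 + 1) = 67/15.
Compare the errors: |x - 9/2| = |426*2 - 9*95|/(95*2) = 3/190, and |x - 67/15| = |426*15 - 67*95|/(95*15) = 25/1425.
Cross-multiplying, 3*1425 = 4275 < 4750 = 25*190, so 3/190 is smaller: the convergent 9/2 is closer to x than 67/15.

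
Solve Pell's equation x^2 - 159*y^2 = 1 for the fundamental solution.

(x, y) = (1324, 105)

First expand sqrt(159) as a continued fraction. With x_i = (sqrt(159) + m_i)/d_i and (m_0, d_0) = (0, 1): a_0 = floor(sqrt(159)) = 12, since 12^2 = 144 <= 159 < 169 = 13^2.
Iterate m_{i+1} = d_i*a_i - m_i, d_{i+1} = (159 - m_{i+1}^2)/d_i, a_{i+1} = floor((a_0 + m_{i+1})/d_{i+1}):
  m_1 = 1*12 - 0 = 12, d_1 = (159 - 12^2)/1 = 15/1 = 15, a_1 = floor((12 + 12)/15) = 1.
  m_2 = 15*1 - 12 = 3, d_2 = (159 - 3^2)/15 = 150/15 = 10, a_2 = floor((12 + 3)/10) = 1.
  m_3 = 10*1 - 3 = 7, d_3 = (159 - 7^2)/10 = 110/10 = 11, a_3 = floor((12 + 7)/11) = 1.
  m_4 = 11*1 - 7 = 4, d_4 = (159 - 4^2)/11 = 143/11 = 13, a_4 = floor((12 + 4)/13) = 1.
  m_5 = 13*1 - 4 = 9, d_5 = (159 - 9^2)/13 = 78/13 = 6, a_5 = floor((12 + 9)/6) = 3.
  m_6 = 6*3 - 9 = 9, d_6 = (159 - 9^2)/6 = 78/6 = 13, a_6 = floor((12 + 9)/13) = 1.
  m_7 = 13*1 - 9 = 4, d_7 = (159 - 4^2)/13 = 143/13 = 11, a_7 = floor((12 + 4)/11) = 1.
  m_8 = 11*1 - 4 = 7, d_8 = (159 - 7^2)/11 = 110/11 = 10, a_8 = floor((12 + 7)/10) = 1.
  m_9 = 10*1 - 7 = 3, d_9 = (159 - 3^2)/10 = 150/10 = 15, a_9 = floor((12 + 3)/15) = 1.
  m_10 = 15*1 - 3 = 12, d_10 = (159 - 12^2)/15 = 15/15 = 1, a_10 = floor((12 + 12)/1) = 24.
  m_11 = 1*24 - 12 = 12, d_11 = (159 - 12^2)/1 = 15/1 = 15: (m_11, d_11) = (m_1, d_1) = (12, 15), so from here the quotients repeat a_1, ..., a_10; the period length is 10.
So sqrt(159) = [12; (1, 1, 1, 1, 3, 1, 1, 1, 1, 24)] with period length k = 10.
k is even, so the fundamental solution of x^2 - 159y^2 = 1 is (p_{k-1}, q_{k-1}) = (p_9, q_9); compute convergents through index 9.
Convergents (p_i = a_i*p_{i-1} + p_{i-2}, q_i = a_i*q_{i-1} + q_{i-2} with p_{-2}=0, p_{-1}=1, q_{-2}=1, q_{-1}=0):
  i=0: a_0=12, p_0 = 12*1 + 0 = 12, q_0 = 12*0 + 1 = 1.
  i=1: a_1=1, p_1 = 1*12 + 1 = 13, q_1 = 1*1 + 0 = 1.
  i=2: a_2=1, p_2 = 1*13 + 12 = 25, q_2 = 1*1 + 1 = 2.
  i=3: a_3=1, p_3 = 1*25 + 13 = 38, q_3 = 1*2 + 1 = 3.
  i=4: a_4=1, p_4 = 1*38 + 25 = 63, q_4 = 1*3 + 2 = 5.
  i=5: a_5=3, p_5 = 3*63 + 38 = 227, q_5 = 3*5 + 3 = 18.
  i=6: a_6=1, p_6 = 1*227 + 63 = 290, q_6 = 1*18 + 5 = 23.
  i=7: a_7=1, p_7 = 1*290 + 227 = 517, q_7 = 1*23 + 18 = 41.
  i=8: a_8=1, p_8 = 1*517 + 290 = 807, q_8 = 1*41 + 23 = 64.
  i=9: a_9=1, p_9 = 1*807 + 517 = 1324, q_9 = 1*64 + 41 = 105.
Check: 1324^2 - 159*105^2 = 1752976 - 1752975 = 1, so (x, y) = (1324, 105) solves the equation, and by the theorem it is the least positive solution.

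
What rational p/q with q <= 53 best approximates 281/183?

43/28

Expand x = 281/183 as a continued fraction with the Euclidean algorithm:
  281 = 1*183 + 98, so a_0 = 1.
  183 = 1*98 + 85, so a_1 = 1.
  98 = 1*85 + 13, so a_2 = 1.
  85 = 6*13 + 7, so a_3 = 6.
  13 = 1*7 + 6, so a_4 = 1.
  7 = 1*6 + 1, so a_5 = 1.
  6 = 6*1 + 0, so a_6 = 6.
so x = [1; 1, 1, 6, 1, 1, 6].
Convergents (p_i = a_i*p_{i-1} + p_{i-2}, q_i = a_i*q_{i-1} + q_{i-2} with p_{-2}=0, p_{-1}=1, q_{-2}=1, q_{-1}=0), until the denominator exceeds 53:
  i=0: a_0=1, p_0 = 1*1 + 0 = 1, q_0 = 1*0 + 1 = 1.
  i=1: a_1=1, p_1 = 1*1 + 1 = 2, q_1 = 1*1 + 0 = 1.
  i=2: a_2=1, p_2 = 1*2 + 1 = 3, q_2 = 1*1 + 1 = 2.
  i=3: a_3=6, p_3 = 6*3 + 2 = 20, q_3 = 6*2 + 1 = 13.
  i=4: a_4=1, p_4 = 1*20 + 3 = 23, q_4 = 1*13 + 2 = 15.
  i=5: a_5=1, p_5 = 1*23 + 20 = 43, q_5 = 1*15 + 13 = 28.
  i=6: a_6=6, p_6 = 6*43 + 23 = 281, q_6 = 6*28 + 15 = 183.
q_6 = 183 > 53, so the last convergent with denominator <= 53 is p_5/q_5 = 43/28.
The closest fraction with denominator <= 53 is either p_5/q_5 or the intermediate fraction (k*p_5 + p_4)/(k*q_5 + q_4) with the largest k >= 1 whose denominator stays <= 53; these approach x as k grows, and every other convergent or intermediate fraction in range is farther away.
Largest k: floor((53 - q_4)/q_5) = floor((53 - 15)/28) = 1.
That gives (1*43 + 23)/(1*28 + 15) = 66/43.
Compare the errors: |x - 43/28| = |281*28 - 43*183|/(183*28) = 1/5124, and |x - 66/43| = |281*43 - 66*183|/(183*43) = 5/7869.
Cross-multiplying, 1*7869 = 7869 < 25620 = 5*5124, so 1/5124 is smaller: the convergent 43/28 is closer to x than 66/43.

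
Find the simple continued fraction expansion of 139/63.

[2; 4, 1, 5, 2]

Run the Euclidean algorithm on 139 and 63; the successive quotients are the partial quotients a_0, a_1, ... (each step inverts the fractional part left over by the previous one):
  139 = 2*63 + 13, so a_0 = 2.
  63 = 4*13 + 11, so a_1 = 4.
  13 = 1*11 + 2, so a_2 = 1.
  11 = 5*2 + 1, so a_3 = 5.
  2 = 2*1 + 0, so a_4 = 2.
The remainder reaches 0 after 5 divisions, so the expansion has 5 partial quotients, read off in order.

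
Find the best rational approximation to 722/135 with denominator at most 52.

123/23

Expand x = 722/135 as a continued fraction with the Euclidean algorithm:
  722 = 5*135 + 47, so a_0 = 5.
  135 = 2*47 + 41, so a_1 = 2.
  47 = 1*41 + 6, so a_2 = 1.
  41 = 6*6 + 5, so a_3 = 6.
  6 = 1*5 + 1, so a_4 = 1.
  5 = 5*1 + 0, so a_5 = 5.
so x = [5; 2, 1, 6, 1, 5].
Convergents (p_i = a_i*p_{i-1} + p_{i-2}, q_i = a_i*q_{i-1} + q_{i-2} with p_{-2}=0, p_{-1}=1, q_{-2}=1, q_{-1}=0), until the denominator exceeds 52:
  i=0: a_0=5, p_0 = 5*1 + 0 = 5, q_0 = 5*0 + 1 = 1.
  i=1: a_1=2, p_1 = 2*5 + 1 = 11, q_1 = 2*1 + 0 = 2.
  i=2: a_2=1, p_2 = 1*11 + 5 = 16, q_2 = 1*2 + 1 = 3.
  i=3: a_3=6, p_3 = 6*16 + 11 = 107, q_3 = 6*3 + 2 = 20.
  i=4: a_4=1, p_4 = 1*107 + 16 = 123, q_4 = 1*20 + 3 = 23.
  i=5: a_5=5, p_5 = 5*123 + 107 = 722, q_5 = 5*23 + 20 = 135.
q_5 = 135 > 52, so the last convergent with denominator <= 52 is p_4/q_4 = 123/23.
The closest fraction with denominator <= 52 is either p_4/q_4 or the intermediate fraction (k*p_4 + p_3)/(k*q_4 + q_3) with the largest k >= 1 whose denominator stays <= 52; these approach x as k grows, and every other convergent or intermediate fraction in range is farther away.
Largest k: floor((52 - q_3)/q_4) = floor((52 - 20)/23) = 1.
That gives (1*123 + 107)/(1*23 + 20) = 230/43.
Compare the errors: |x - 123/23| = |722*23 - 123*135|/(135*23) = 1/3105, and |x - 230/43| = |722*43 - 230*135|/(135*43) = 4/5805.
Cross-multiplying, 1*5805 = 5805 < 12420 = 4*3105, so 1/3105 is smaller: the convergent 123/23 is closer to x than 230/43.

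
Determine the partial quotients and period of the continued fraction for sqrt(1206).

[34; (1, 2, 1, 2, 34, 2, 1, 2, 1, 68)]

Write x_i = (sqrt(1206) + m_i)/d_i with (m_0, d_0) = (0, 1). a_0 = floor(sqrt(1206)) = 34, since 34^2 = 1156 <= 1206 < 1225 = 35^2.
Iterate m_{i+1} = d_i*a_i - m_i, d_{i+1} = (1206 - m_{i+1}^2)/d_i, a_{i+1} = floor((a_0 + m_{i+1})/d_{i+1}):
  m_1 = 1*34 - 0 = 34, d_1 = (1206 - 34^2)/1 = 50/1 = 50, a_1 = floor((34 + 34)/50) = 1.
  m_2 = 50*1 - 34 = 16, d_2 = (1206 - 16^2)/50 = 950/50 = 19, a_2 = floor((34 + 16)/19) = 2.
  m_3 = 19*2 - 16 = 22, d_3 = (1206 - 22^2)/19 = 722/19 = 38, a_3 = floor((34 + 22)/38) = 1.
  m_4 = 38*1 - 22 = 16, d_4 = (1206 - 16^2)/38 = 950/38 = 25, a_4 = floor((34 + 16)/25) = 2.
  m_5 = 25*2 - 16 = 34, d_5 = (1206 - 34^2)/25 = 50/25 = 2, a_5 = floor((34 + 34)/2) = 34.
  m_6 = 2*34 - 34 = 34, d_6 = (1206 - 34^2)/2 = 50/2 = 25, a_6 = floor((34 + 34)/25) = 2.
  m_7 = 25*2 - 34 = 16, d_7 = (1206 - 16^2)/25 = 950/25 = 38, a_7 = floor((34 + 16)/38) = 1.
  m_8 = 38*1 - 16 = 22, d_8 = (1206 - 22^2)/38 = 722/38 = 19, a_8 = floor((34 + 22)/19) = 2.
  m_9 = 19*2 - 22 = 16, d_9 = (1206 - 16^2)/19 = 950/19 = 50, a_9 = floor((34 + 16)/50) = 1.
  m_10 = 50*1 - 16 = 34, d_10 = (1206 - 34^2)/50 = 50/50 = 1, a_10 = floor((34 + 34)/1) = 68.
  m_11 = 1*68 - 34 = 34, d_11 = (1206 - 34^2)/1 = 50/1 = 50: (m_11, d_11) = (m_1, d_1) = (34, 50), so from here the quotients repeat a_1, ..., a_10; the period length is 10.
Hence the expansion of sqrt(1206) is a_0 = 34 followed by the repeating block 1, 2, 1, 2, 34, 2, 1, 2, 1, 68 (period 10).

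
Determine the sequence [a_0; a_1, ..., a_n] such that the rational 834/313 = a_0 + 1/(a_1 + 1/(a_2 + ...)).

Run the Euclidean algorithm on 834 and 313; the successive quotients are the partial quotients a_0, a_1, ... (each step inverts the fractional part left over by the previous one):
  834 = 2*313 + 208, so a_0 = 2.
  313 = 1*208 + 105, so a_1 = 1.
  208 = 1*105 + 103, so a_2 = 1.
  105 = 1*103 + 2, so a_3 = 1.
  103 = 51*2 + 1, so a_4 = 51.
  2 = 2*1 + 0, so a_5 = 2.
The remainder reaches 0 after 6 divisions, so the expansion has 6 partial quotients, read off in order.

[2; 1, 1, 1, 51, 2]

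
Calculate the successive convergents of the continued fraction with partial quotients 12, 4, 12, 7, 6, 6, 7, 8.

12/1, 49/4, 600/49, 4249/347, 26094/2131, 160813/13133, 1151785/94062, 9375093/765629

Using the convergent recurrence p_i = a_i*p_{i-1} + p_{i-2}, q_i = a_i*q_{i-1} + q_{i-2} with p_{-2}=0, p_{-1}=1, q_{-2}=1, q_{-1}=0:
  i=0: a_0=12, p_0 = 12*1 + 0 = 12, q_0 = 12*0 + 1 = 1.
  i=1: a_1=4, p_1 = 4*12 + 1 = 49, q_1 = 4*1 + 0 = 4.
  i=2: a_2=12, p_2 = 12*49 + 12 = 600, q_2 = 12*4 + 1 = 49.
  i=3: a_3=7, p_3 = 7*600 + 49 = 4249, q_3 = 7*49 + 4 = 347.
  i=4: a_4=6, p_4 = 6*4249 + 600 = 26094, q_4 = 6*347 + 49 = 2131.
  i=5: a_5=6, p_5 = 6*26094 + 4249 = 160813, q_5 = 6*2131 + 347 = 13133.
  i=6: a_6=7, p_6 = 7*160813 + 26094 = 1151785, q_6 = 7*13133 + 2131 = 94062.
  i=7: a_7=8, p_7 = 8*1151785 + 160813 = 9375093, q_7 = 8*94062 + 13133 = 765629.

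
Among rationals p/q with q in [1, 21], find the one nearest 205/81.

Expand x = 205/81 as a continued fraction with the Euclidean algorithm:
  205 = 2*81 + 43, so a_0 = 2.
  81 = 1*43 + 38, so a_1 = 1.
  43 = 1*38 + 5, so a_2 = 1.
  38 = 7*5 + 3, so a_3 = 7.
  5 = 1*3 + 2, so a_4 = 1.
  3 = 1*2 + 1, so a_5 = 1.
  2 = 2*1 + 0, so a_6 = 2.
so x = [2; 1, 1, 7, 1, 1, 2].
Convergents (p_i = a_i*p_{i-1} + p_{i-2}, q_i = a_i*q_{i-1} + q_{i-2} with p_{-2}=0, p_{-1}=1, q_{-2}=1, q_{-1}=0), until the denominator exceeds 21:
  i=0: a_0=2, p_0 = 2*1 + 0 = 2, q_0 = 2*0 + 1 = 1.
  i=1: a_1=1, p_1 = 1*2 + 1 = 3, q_1 = 1*1 + 0 = 1.
  i=2: a_2=1, p_2 = 1*3 + 2 = 5, q_2 = 1*1 + 1 = 2.
  i=3: a_3=7, p_3 = 7*5 + 3 = 38, q_3 = 7*2 + 1 = 15.
  i=4: a_4=1, p_4 = 1*38 + 5 = 43, q_4 = 1*15 + 2 = 17.
  i=5: a_5=1, p_5 = 1*43 + 38 = 81, q_5 = 1*17 + 15 = 32.
q_5 = 32 > 21, so the last convergent with denominator <= 21 is p_4/q_4 = 43/17.
The closest fraction with denominator <= 21 is either p_4/q_4 or the intermediate fraction (k*p_4 + p_3)/(k*q_4 + q_3) with the largest k >= 1 whose denominator stays <= 21; these approach x as k grows, and every other convergent or intermediate fraction in range is farther away.
Largest k: floor((21 - q_3)/q_4) = floor((21 - 15)/17) = 0.
Since k = 0, no intermediate fraction beyond p_4/q_4 has denominator <= 21, so the convergent 43/17 is the closest (its error is |205*17 - 43*81|/(81*17) = 2/1377).

43/17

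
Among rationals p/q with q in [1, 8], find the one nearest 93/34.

Expand x = 93/34 as a continued fraction with the Euclidean algorithm:
  93 = 2*34 + 25, so a_0 = 2.
  34 = 1*25 + 9, so a_1 = 1.
  25 = 2*9 + 7, so a_2 = 2.
  9 = 1*7 + 2, so a_3 = 1.
  7 = 3*2 + 1, so a_4 = 3.
  2 = 2*1 + 0, so a_5 = 2.
so x = [2; 1, 2, 1, 3, 2].
Convergents (p_i = a_i*p_{i-1} + p_{i-2}, q_i = a_i*q_{i-1} + q_{i-2} with p_{-2}=0, p_{-1}=1, q_{-2}=1, q_{-1}=0), until the denominator exceeds 8:
  i=0: a_0=2, p_0 = 2*1 + 0 = 2, q_0 = 2*0 + 1 = 1.
  i=1: a_1=1, p_1 = 1*2 + 1 = 3, q_1 = 1*1 + 0 = 1.
  i=2: a_2=2, p_2 = 2*3 + 2 = 8, q_2 = 2*1 + 1 = 3.
  i=3: a_3=1, p_3 = 1*8 + 3 = 11, q_3 = 1*3 + 1 = 4.
  i=4: a_4=3, p_4 = 3*11 + 8 = 41, q_4 = 3*4 + 3 = 15.
q_4 = 15 > 8, so the last convergent with denominator <= 8 is p_3/q_3 = 11/4.
The closest fraction with denominator <= 8 is either p_3/q_3 or the intermediate fraction (k*p_3 + p_2)/(k*q_3 + q_2) with the largest k >= 1 whose denominator stays <= 8; these approach x as k grows, and every other convergent or intermediate fraction in range is farther away.
Largest k: floor((8 - q_2)/q_3) = floor((8 - 3)/4) = 1.
That gives (1*11 + 8)/(1*4 + 3) = 19/7.
Compare the errors: |x - 11/4| = |93*4 - 11*34|/(34*4) = 2/136, and |x - 19/7| = |93*7 - 19*34|/(34*7) = 5/238.
Cross-multiplying, 2*238 = 476 < 680 = 5*136, so 2/136 is smaller: the convergent 11/4 is closer to x than 19/7.

11/4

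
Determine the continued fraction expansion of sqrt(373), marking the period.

Write x_i = (sqrt(373) + m_i)/d_i with (m_0, d_0) = (0, 1). a_0 = floor(sqrt(373)) = 19, since 19^2 = 361 <= 373 < 400 = 20^2.
Iterate m_{i+1} = d_i*a_i - m_i, d_{i+1} = (373 - m_{i+1}^2)/d_i, a_{i+1} = floor((a_0 + m_{i+1})/d_{i+1}):
  m_1 = 1*19 - 0 = 19, d_1 = (373 - 19^2)/1 = 12/1 = 12, a_1 = floor((19 + 19)/12) = 3.
  m_2 = 12*3 - 19 = 17, d_2 = (373 - 17^2)/12 = 84/12 = 7, a_2 = floor((19 + 17)/7) = 5.
  m_3 = 7*5 - 17 = 18, d_3 = (373 - 18^2)/7 = 49/7 = 7, a_3 = floor((19 + 18)/7) = 5.
  m_4 = 7*5 - 18 = 17, d_4 = (373 - 17^2)/7 = 84/7 = 12, a_4 = floor((19 + 17)/12) = 3.
  m_5 = 12*3 - 17 = 19, d_5 = (373 - 19^2)/12 = 12/12 = 1, a_5 = floor((19 + 19)/1) = 38.
  m_6 = 1*38 - 19 = 19, d_6 = (373 - 19^2)/1 = 12/1 = 12: (m_6, d_6) = (m_1, d_1) = (19, 12), so from here the quotients repeat a_1, ..., a_5; the period length is 5.
Hence the expansion of sqrt(373) is a_0 = 19 followed by the repeating block 3, 5, 5, 3, 38 (period 5).

[19; (3, 5, 5, 3, 38)]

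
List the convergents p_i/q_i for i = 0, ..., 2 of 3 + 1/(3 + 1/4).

Using the convergent recurrence p_i = a_i*p_{i-1} + p_{i-2}, q_i = a_i*q_{i-1} + q_{i-2} with p_{-2}=0, p_{-1}=1, q_{-2}=1, q_{-1}=0:
  i=0: a_0=3, p_0 = 3*1 + 0 = 3, q_0 = 3*0 + 1 = 1.
  i=1: a_1=3, p_1 = 3*3 + 1 = 10, q_1 = 3*1 + 0 = 3.
  i=2: a_2=4, p_2 = 4*10 + 3 = 43, q_2 = 4*3 + 1 = 13.

3/1, 10/3, 43/13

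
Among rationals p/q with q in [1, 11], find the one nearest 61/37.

Expand x = 61/37 as a continued fraction with the Euclidean algorithm:
  61 = 1*37 + 24, so a_0 = 1.
  37 = 1*24 + 13, so a_1 = 1.
  24 = 1*13 + 11, so a_2 = 1.
  13 = 1*11 + 2, so a_3 = 1.
  11 = 5*2 + 1, so a_4 = 5.
  2 = 2*1 + 0, so a_5 = 2.
so x = [1; 1, 1, 1, 5, 2].
Convergents (p_i = a_i*p_{i-1} + p_{i-2}, q_i = a_i*q_{i-1} + q_{i-2} with p_{-2}=0, p_{-1}=1, q_{-2}=1, q_{-1}=0), until the denominator exceeds 11:
  i=0: a_0=1, p_0 = 1*1 + 0 = 1, q_0 = 1*0 + 1 = 1.
  i=1: a_1=1, p_1 = 1*1 + 1 = 2, q_1 = 1*1 + 0 = 1.
  i=2: a_2=1, p_2 = 1*2 + 1 = 3, q_2 = 1*1 + 1 = 2.
  i=3: a_3=1, p_3 = 1*3 + 2 = 5, q_3 = 1*2 + 1 = 3.
  i=4: a_4=5, p_4 = 5*5 + 3 = 28, q_4 = 5*3 + 2 = 17.
q_4 = 17 > 11, so the last convergent with denominator <= 11 is p_3/q_3 = 5/3.
The closest fraction with denominator <= 11 is either p_3/q_3 or the intermediate fraction (k*p_3 + p_2)/(k*q_3 + q_2) with the largest k >= 1 whose denominator stays <= 11; these approach x as k grows, and every other convergent or intermediate fraction in range is farther away.
Largest k: floor((11 - q_2)/q_3) = floor((11 - 2)/3) = 3.
That gives (3*5 + 3)/(3*3 + 2) = 18/11.
Compare the errors: |x - 5/3| = |61*3 - 5*37|/(37*3) = 2/111, and |x - 18/11| = |61*11 - 18*37|/(37*11) = 5/407.
Cross-multiplying, 5*111 = 555 < 814 = 2*407, so 5/407 is smaller: the intermediate fraction 18/11 is closer to x than 5/3.

18/11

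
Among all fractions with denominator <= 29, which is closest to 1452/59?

443/18

Expand x = 1452/59 as a continued fraction with the Euclidean algorithm:
  1452 = 24*59 + 36, so a_0 = 24.
  59 = 1*36 + 23, so a_1 = 1.
  36 = 1*23 + 13, so a_2 = 1.
  23 = 1*13 + 10, so a_3 = 1.
  13 = 1*10 + 3, so a_4 = 1.
  10 = 3*3 + 1, so a_5 = 3.
  3 = 3*1 + 0, so a_6 = 3.
so x = [24; 1, 1, 1, 1, 3, 3].
Convergents (p_i = a_i*p_{i-1} + p_{i-2}, q_i = a_i*q_{i-1} + q_{i-2} with p_{-2}=0, p_{-1}=1, q_{-2}=1, q_{-1}=0), until the denominator exceeds 29:
  i=0: a_0=24, p_0 = 24*1 + 0 = 24, q_0 = 24*0 + 1 = 1.
  i=1: a_1=1, p_1 = 1*24 + 1 = 25, q_1 = 1*1 + 0 = 1.
  i=2: a_2=1, p_2 = 1*25 + 24 = 49, q_2 = 1*1 + 1 = 2.
  i=3: a_3=1, p_3 = 1*49 + 25 = 74, q_3 = 1*2 + 1 = 3.
  i=4: a_4=1, p_4 = 1*74 + 49 = 123, q_4 = 1*3 + 2 = 5.
  i=5: a_5=3, p_5 = 3*123 + 74 = 443, q_5 = 3*5 + 3 = 18.
  i=6: a_6=3, p_6 = 3*443 + 123 = 1452, q_6 = 3*18 + 5 = 59.
q_6 = 59 > 29, so the last convergent with denominator <= 29 is p_5/q_5 = 443/18.
The closest fraction with denominator <= 29 is either p_5/q_5 or the intermediate fraction (k*p_5 + p_4)/(k*q_5 + q_4) with the largest k >= 1 whose denominator stays <= 29; these approach x as k grows, and every other convergent or intermediate fraction in range is farther away.
Largest k: floor((29 - q_4)/q_5) = floor((29 - 5)/18) = 1.
That gives (1*443 + 123)/(1*18 + 5) = 566/23.
Compare the errors: |x - 443/18| = |1452*18 - 443*59|/(59*18) = 1/1062, and |x - 566/23| = |1452*23 - 566*59|/(59*23) = 2/1357.
Cross-multiplying, 1*1357 = 1357 < 2124 = 2*1062, so 1/1062 is smaller: the convergent 443/18 is closer to x than 566/23.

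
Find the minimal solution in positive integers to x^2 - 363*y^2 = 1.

First expand sqrt(363) as a continued fraction. With x_i = (sqrt(363) + m_i)/d_i and (m_0, d_0) = (0, 1): a_0 = floor(sqrt(363)) = 19, since 19^2 = 361 <= 363 < 400 = 20^2.
Iterate m_{i+1} = d_i*a_i - m_i, d_{i+1} = (363 - m_{i+1}^2)/d_i, a_{i+1} = floor((a_0 + m_{i+1})/d_{i+1}):
  m_1 = 1*19 - 0 = 19, d_1 = (363 - 19^2)/1 = 2/1 = 2, a_1 = floor((19 + 19)/2) = 19.
  m_2 = 2*19 - 19 = 19, d_2 = (363 - 19^2)/2 = 2/2 = 1, a_2 = floor((19 + 19)/1) = 38.
  m_3 = 1*38 - 19 = 19, d_3 = (363 - 19^2)/1 = 2/1 = 2: (m_3, d_3) = (m_1, d_1) = (19, 2), so from here the quotients repeat a_1, a_2; the period length is 2.
So sqrt(363) = [19; (19, 38)] with period length k = 2.
k is even, so the fundamental solution of x^2 - 363y^2 = 1 is (p_{k-1}, q_{k-1}) = (p_1, q_1); compute convergents through index 1.
Convergents (p_i = a_i*p_{i-1} + p_{i-2}, q_i = a_i*q_{i-1} + q_{i-2} with p_{-2}=0, p_{-1}=1, q_{-2}=1, q_{-1}=0):
  i=0: a_0=19, p_0 = 19*1 + 0 = 19, q_0 = 19*0 + 1 = 1.
  i=1: a_1=19, p_1 = 19*19 + 1 = 362, q_1 = 19*1 + 0 = 19.
Check: 362^2 - 363*19^2 = 131044 - 131043 = 1, so (x, y) = (362, 19) solves the equation, and by the theorem it is the least positive solution.

(x, y) = (362, 19)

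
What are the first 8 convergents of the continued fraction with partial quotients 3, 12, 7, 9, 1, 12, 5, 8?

Using the convergent recurrence p_i = a_i*p_{i-1} + p_{i-2}, q_i = a_i*q_{i-1} + q_{i-2} with p_{-2}=0, p_{-1}=1, q_{-2}=1, q_{-1}=0:
  i=0: a_0=3, p_0 = 3*1 + 0 = 3, q_0 = 3*0 + 1 = 1.
  i=1: a_1=12, p_1 = 12*3 + 1 = 37, q_1 = 12*1 + 0 = 12.
  i=2: a_2=7, p_2 = 7*37 + 3 = 262, q_2 = 7*12 + 1 = 85.
  i=3: a_3=9, p_3 = 9*262 + 37 = 2395, q_3 = 9*85 + 12 = 777.
  i=4: a_4=1, p_4 = 1*2395 + 262 = 2657, q_4 = 1*777 + 85 = 862.
  i=5: a_5=12, p_5 = 12*2657 + 2395 = 34279, q_5 = 12*862 + 777 = 11121.
  i=6: a_6=5, p_6 = 5*34279 + 2657 = 174052, q_6 = 5*11121 + 862 = 56467.
  i=7: a_7=8, p_7 = 8*174052 + 34279 = 1426695, q_7 = 8*56467 + 11121 = 462857.

3/1, 37/12, 262/85, 2395/777, 2657/862, 34279/11121, 174052/56467, 1426695/462857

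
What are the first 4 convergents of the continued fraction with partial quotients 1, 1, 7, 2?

Using the convergent recurrence p_i = a_i*p_{i-1} + p_{i-2}, q_i = a_i*q_{i-1} + q_{i-2} with p_{-2}=0, p_{-1}=1, q_{-2}=1, q_{-1}=0:
  i=0: a_0=1, p_0 = 1*1 + 0 = 1, q_0 = 1*0 + 1 = 1.
  i=1: a_1=1, p_1 = 1*1 + 1 = 2, q_1 = 1*1 + 0 = 1.
  i=2: a_2=7, p_2 = 7*2 + 1 = 15, q_2 = 7*1 + 1 = 8.
  i=3: a_3=2, p_3 = 2*15 + 2 = 32, q_3 = 2*8 + 1 = 17.

1/1, 2/1, 15/8, 32/17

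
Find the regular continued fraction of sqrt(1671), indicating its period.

Write x_i = (sqrt(1671) + m_i)/d_i with (m_0, d_0) = (0, 1). a_0 = floor(sqrt(1671)) = 40, since 40^2 = 1600 <= 1671 < 1681 = 41^2.
Iterate m_{i+1} = d_i*a_i - m_i, d_{i+1} = (1671 - m_{i+1}^2)/d_i, a_{i+1} = floor((a_0 + m_{i+1})/d_{i+1}):
  m_1 = 1*40 - 0 = 40, d_1 = (1671 - 40^2)/1 = 71/1 = 71, a_1 = floor((40 + 40)/71) = 1.
  m_2 = 71*1 - 40 = 31, d_2 = (1671 - 31^2)/71 = 710/71 = 10, a_2 = floor((40 + 31)/10) = 7.
  m_3 = 10*7 - 31 = 39, d_3 = (1671 - 39^2)/10 = 150/10 = 15, a_3 = floor((40 + 39)/15) = 5.
  m_4 = 15*5 - 39 = 36, d_4 = (1671 - 36^2)/15 = 375/15 = 25, a_4 = floor((40 + 36)/25) = 3.
  m_5 = 25*3 - 36 = 39, d_5 = (1671 - 39^2)/25 = 150/25 = 6, a_5 = floor((40 + 39)/6) = 13.
  m_6 = 6*13 - 39 = 39, d_6 = (1671 - 39^2)/6 = 150/6 = 25, a_6 = floor((40 + 39)/25) = 3.
  m_7 = 25*3 - 39 = 36, d_7 = (1671 - 36^2)/25 = 375/25 = 15, a_7 = floor((40 + 36)/15) = 5.
  m_8 = 15*5 - 36 = 39, d_8 = (1671 - 39^2)/15 = 150/15 = 10, a_8 = floor((40 + 39)/10) = 7.
  m_9 = 10*7 - 39 = 31, d_9 = (1671 - 31^2)/10 = 710/10 = 71, a_9 = floor((40 + 31)/71) = 1.
  m_10 = 71*1 - 31 = 40, d_10 = (1671 - 40^2)/71 = 71/71 = 1, a_10 = floor((40 + 40)/1) = 80.
  m_11 = 1*80 - 40 = 40, d_11 = (1671 - 40^2)/1 = 71/1 = 71: (m_11, d_11) = (m_1, d_1) = (40, 71), so from here the quotients repeat a_1, ..., a_10; the period length is 10.
Hence the expansion of sqrt(1671) is a_0 = 40 followed by the repeating block 1, 7, 5, 3, 13, 3, 5, 7, 1, 80 (period 10).

[40; (1, 7, 5, 3, 13, 3, 5, 7, 1, 80)]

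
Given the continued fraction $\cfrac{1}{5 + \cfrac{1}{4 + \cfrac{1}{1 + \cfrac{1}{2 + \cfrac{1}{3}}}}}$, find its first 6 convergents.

Using the convergent recurrence p_i = a_i*p_{i-1} + p_{i-2}, q_i = a_i*q_{i-1} + q_{i-2} with p_{-2}=0, p_{-1}=1, q_{-2}=1, q_{-1}=0:
  i=0: a_0=0, p_0 = 0*1 + 0 = 0, q_0 = 0*0 + 1 = 1.
  i=1: a_1=5, p_1 = 5*0 + 1 = 1, q_1 = 5*1 + 0 = 5.
  i=2: a_2=4, p_2 = 4*1 + 0 = 4, q_2 = 4*5 + 1 = 21.
  i=3: a_3=1, p_3 = 1*4 + 1 = 5, q_3 = 1*21 + 5 = 26.
  i=4: a_4=2, p_4 = 2*5 + 4 = 14, q_4 = 2*26 + 21 = 73.
  i=5: a_5=3, p_5 = 3*14 + 5 = 47, q_5 = 3*73 + 26 = 245.

0/1, 1/5, 4/21, 5/26, 14/73, 47/245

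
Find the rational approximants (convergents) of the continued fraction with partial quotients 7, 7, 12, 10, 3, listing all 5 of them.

Using the convergent recurrence p_i = a_i*p_{i-1} + p_{i-2}, q_i = a_i*q_{i-1} + q_{i-2} with p_{-2}=0, p_{-1}=1, q_{-2}=1, q_{-1}=0:
  i=0: a_0=7, p_0 = 7*1 + 0 = 7, q_0 = 7*0 + 1 = 1.
  i=1: a_1=7, p_1 = 7*7 + 1 = 50, q_1 = 7*1 + 0 = 7.
  i=2: a_2=12, p_2 = 12*50 + 7 = 607, q_2 = 12*7 + 1 = 85.
  i=3: a_3=10, p_3 = 10*607 + 50 = 6120, q_3 = 10*85 + 7 = 857.
  i=4: a_4=3, p_4 = 3*6120 + 607 = 18967, q_4 = 3*857 + 85 = 2656.

7/1, 50/7, 607/85, 6120/857, 18967/2656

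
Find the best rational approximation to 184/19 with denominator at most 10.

97/10

Expand x = 184/19 as a continued fraction with the Euclidean algorithm:
  184 = 9*19 + 13, so a_0 = 9.
  19 = 1*13 + 6, so a_1 = 1.
  13 = 2*6 + 1, so a_2 = 2.
  6 = 6*1 + 0, so a_3 = 6.
so x = [9; 1, 2, 6].
Convergents (p_i = a_i*p_{i-1} + p_{i-2}, q_i = a_i*q_{i-1} + q_{i-2} with p_{-2}=0, p_{-1}=1, q_{-2}=1, q_{-1}=0), until the denominator exceeds 10:
  i=0: a_0=9, p_0 = 9*1 + 0 = 9, q_0 = 9*0 + 1 = 1.
  i=1: a_1=1, p_1 = 1*9 + 1 = 10, q_1 = 1*1 + 0 = 1.
  i=2: a_2=2, p_2 = 2*10 + 9 = 29, q_2 = 2*1 + 1 = 3.
  i=3: a_3=6, p_3 = 6*29 + 10 = 184, q_3 = 6*3 + 1 = 19.
q_3 = 19 > 10, so the last convergent with denominator <= 10 is p_2/q_2 = 29/3.
The closest fraction with denominator <= 10 is either p_2/q_2 or the intermediate fraction (k*p_2 + p_1)/(k*q_2 + q_1) with the largest k >= 1 whose denominator stays <= 10; these approach x as k grows, and every other convergent or intermediate fraction in range is farther away.
Largest k: floor((10 - q_1)/q_2) = floor((10 - 1)/3) = 3.
That gives (3*29 + 10)/(3*3 + 1) = 97/10.
Compare the errors: |x - 29/3| = |184*3 - 29*19|/(19*3) = 1/57, and |x - 97/10| = |184*10 - 97*19|/(19*10) = 3/190.
Cross-multiplying, 3*57 = 171 < 190 = 1*190, so 3/190 is smaller: the intermediate fraction 97/10 is closer to x than 29/3.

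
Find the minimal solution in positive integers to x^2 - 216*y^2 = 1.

(x, y) = (485, 33)

First expand sqrt(216) as a continued fraction. With x_i = (sqrt(216) + m_i)/d_i and (m_0, d_0) = (0, 1): a_0 = floor(sqrt(216)) = 14, since 14^2 = 196 <= 216 < 225 = 15^2.
Iterate m_{i+1} = d_i*a_i - m_i, d_{i+1} = (216 - m_{i+1}^2)/d_i, a_{i+1} = floor((a_0 + m_{i+1})/d_{i+1}):
  m_1 = 1*14 - 0 = 14, d_1 = (216 - 14^2)/1 = 20/1 = 20, a_1 = floor((14 + 14)/20) = 1.
  m_2 = 20*1 - 14 = 6, d_2 = (216 - 6^2)/20 = 180/20 = 9, a_2 = floor((14 + 6)/9) = 2.
  m_3 = 9*2 - 6 = 12, d_3 = (216 - 12^2)/9 = 72/9 = 8, a_3 = floor((14 + 12)/8) = 3.
  m_4 = 8*3 - 12 = 12, d_4 = (216 - 12^2)/8 = 72/8 = 9, a_4 = floor((14 + 12)/9) = 2.
  m_5 = 9*2 - 12 = 6, d_5 = (216 - 6^2)/9 = 180/9 = 20, a_5 = floor((14 + 6)/20) = 1.
  m_6 = 20*1 - 6 = 14, d_6 = (216 - 14^2)/20 = 20/20 = 1, a_6 = floor((14 + 14)/1) = 28.
  m_7 = 1*28 - 14 = 14, d_7 = (216 - 14^2)/1 = 20/1 = 20: (m_7, d_7) = (m_1, d_1) = (14, 20), so from here the quotients repeat a_1, ..., a_6; the period length is 6.
So sqrt(216) = [14; (1, 2, 3, 2, 1, 28)] with period length k = 6.
k is even, so the fundamental solution of x^2 - 216y^2 = 1 is (p_{k-1}, q_{k-1}) = (p_5, q_5); compute convergents through index 5.
Convergents (p_i = a_i*p_{i-1} + p_{i-2}, q_i = a_i*q_{i-1} + q_{i-2} with p_{-2}=0, p_{-1}=1, q_{-2}=1, q_{-1}=0):
  i=0: a_0=14, p_0 = 14*1 + 0 = 14, q_0 = 14*0 + 1 = 1.
  i=1: a_1=1, p_1 = 1*14 + 1 = 15, q_1 = 1*1 + 0 = 1.
  i=2: a_2=2, p_2 = 2*15 + 14 = 44, q_2 = 2*1 + 1 = 3.
  i=3: a_3=3, p_3 = 3*44 + 15 = 147, q_3 = 3*3 + 1 = 10.
  i=4: a_4=2, p_4 = 2*147 + 44 = 338, q_4 = 2*10 + 3 = 23.
  i=5: a_5=1, p_5 = 1*338 + 147 = 485, q_5 = 1*23 + 10 = 33.
Check: 485^2 - 216*33^2 = 235225 - 235224 = 1, so (x, y) = (485, 33) solves the equation, and by the theorem it is the least positive solution.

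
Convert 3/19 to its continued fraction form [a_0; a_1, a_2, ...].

[0; 6, 3]

Run the Euclidean algorithm on 3 and 19; the successive quotients are the partial quotients a_0, a_1, ... (each step inverts the fractional part left over by the previous one):
  3 = 0*19 + 3, so a_0 = 0.
  19 = 6*3 + 1, so a_1 = 6.
  3 = 3*1 + 0, so a_2 = 3.
The remainder reaches 0 after 3 divisions, so the expansion has 3 partial quotients, read off in order.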